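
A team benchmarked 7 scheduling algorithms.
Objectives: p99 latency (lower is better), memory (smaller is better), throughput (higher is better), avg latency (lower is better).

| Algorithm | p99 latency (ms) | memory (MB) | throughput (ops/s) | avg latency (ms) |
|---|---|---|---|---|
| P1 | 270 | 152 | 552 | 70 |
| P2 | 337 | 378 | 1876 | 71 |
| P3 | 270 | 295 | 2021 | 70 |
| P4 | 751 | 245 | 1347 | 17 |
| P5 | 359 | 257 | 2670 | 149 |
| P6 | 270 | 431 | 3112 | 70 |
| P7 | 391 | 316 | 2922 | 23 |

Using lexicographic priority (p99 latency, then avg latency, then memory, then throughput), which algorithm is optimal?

First minimize p99 latency: best is 270, kept {P1, P3, P6}.
Then minimize avg latency: best is 70, kept {P1, P3, P6}.
Then minimize memory: best is 152, kept {P1}.

P1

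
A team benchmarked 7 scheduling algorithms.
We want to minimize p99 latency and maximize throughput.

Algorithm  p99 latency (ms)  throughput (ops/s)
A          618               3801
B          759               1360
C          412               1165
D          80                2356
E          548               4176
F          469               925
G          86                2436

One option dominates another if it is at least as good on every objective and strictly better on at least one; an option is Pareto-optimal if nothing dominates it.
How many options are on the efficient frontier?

3

A: dominated by E (p99 latency 548≤618, throughput 4176≥3801).
B: dominated by A (p99 latency 618≤759, throughput 3801≥1360).
C: dominated by D (p99 latency 80≤412, throughput 2356≥1165).
D: not dominated (best p99 latency).
E: not dominated (best throughput).
F: dominated by C (p99 latency 412≤469, throughput 1165≥925).
G: not dominated.
Pareto-optimal: D, E, G → 3.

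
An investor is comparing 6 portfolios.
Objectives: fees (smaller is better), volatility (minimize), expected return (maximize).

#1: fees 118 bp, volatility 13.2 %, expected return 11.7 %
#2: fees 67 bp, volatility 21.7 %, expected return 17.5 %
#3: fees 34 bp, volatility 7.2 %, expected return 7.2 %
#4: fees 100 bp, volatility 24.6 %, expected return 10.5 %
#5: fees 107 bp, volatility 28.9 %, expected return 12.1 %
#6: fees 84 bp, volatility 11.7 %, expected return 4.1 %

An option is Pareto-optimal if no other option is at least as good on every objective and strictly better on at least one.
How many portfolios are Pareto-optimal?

3

#1: not dominated.
#2: not dominated (best expected return).
#3: not dominated (best fees).
#4: dominated by #2 (fees 67≤100, volatility 21.7≤24.6, expected return 17.5≥10.5).
#5: dominated by #2 (fees 67≤107, volatility 21.7≤28.9, expected return 17.5≥12.1).
#6: dominated by #3 (fees 34≤84, volatility 7.2≤11.7, expected return 7.2≥4.1).
Pareto-optimal: #1, #2, #3 → 3.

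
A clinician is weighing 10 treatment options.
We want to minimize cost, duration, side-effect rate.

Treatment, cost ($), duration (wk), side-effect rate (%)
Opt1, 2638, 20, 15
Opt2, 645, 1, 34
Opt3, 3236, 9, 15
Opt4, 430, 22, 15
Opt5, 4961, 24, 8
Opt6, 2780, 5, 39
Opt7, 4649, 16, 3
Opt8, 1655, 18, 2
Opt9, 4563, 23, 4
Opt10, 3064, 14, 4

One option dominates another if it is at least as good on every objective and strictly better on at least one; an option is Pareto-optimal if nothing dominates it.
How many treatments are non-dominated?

Opt1: dominated by Opt8 (cost 1655≤2638, duration 18≤20, side-effect rate 2≤15).
Opt2: not dominated (best duration).
Opt3: not dominated.
Opt4: not dominated (best cost).
Opt5: dominated by Opt7 (cost 4649≤4961, duration 16≤24, side-effect rate 3≤8).
Opt6: dominated by Opt2 (cost 645≤2780, duration 1≤5, side-effect rate 34≤39).
Opt7: not dominated.
Opt8: not dominated (best side-effect rate).
Opt9: dominated by Opt8 (cost 1655≤4563, duration 18≤23, side-effect rate 2≤4).
Opt10: not dominated.
Pareto-optimal: Opt2, Opt3, Opt4, Opt7, Opt8, Opt10 → 6.

6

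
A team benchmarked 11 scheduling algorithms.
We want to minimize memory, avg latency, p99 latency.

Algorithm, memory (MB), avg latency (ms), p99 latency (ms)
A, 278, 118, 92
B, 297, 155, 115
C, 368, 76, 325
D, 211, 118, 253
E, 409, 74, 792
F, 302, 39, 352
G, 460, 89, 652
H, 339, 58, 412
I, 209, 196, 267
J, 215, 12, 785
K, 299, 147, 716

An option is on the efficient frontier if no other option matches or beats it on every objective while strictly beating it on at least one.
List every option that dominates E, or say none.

F, H, J

F: memory 302≤409, avg latency 39≤74, p99 latency 352≤792 — dominates E.
H: memory 339≤409, avg latency 58≤74, p99 latency 412≤792 — dominates E.
J: memory 215≤409, avg latency 12≤74, p99 latency 785≤792 — dominates E.
Others (A, B, C, D, G, I, K) are each worse than E on at least one objective.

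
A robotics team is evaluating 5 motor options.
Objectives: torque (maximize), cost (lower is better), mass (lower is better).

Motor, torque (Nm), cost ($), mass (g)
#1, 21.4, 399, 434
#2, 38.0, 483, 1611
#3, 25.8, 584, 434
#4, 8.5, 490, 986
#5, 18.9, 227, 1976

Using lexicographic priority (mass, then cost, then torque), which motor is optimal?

First minimize mass: best is 434, kept {#1, #3}.
Then minimize cost: best is 399, kept {#1}.

#1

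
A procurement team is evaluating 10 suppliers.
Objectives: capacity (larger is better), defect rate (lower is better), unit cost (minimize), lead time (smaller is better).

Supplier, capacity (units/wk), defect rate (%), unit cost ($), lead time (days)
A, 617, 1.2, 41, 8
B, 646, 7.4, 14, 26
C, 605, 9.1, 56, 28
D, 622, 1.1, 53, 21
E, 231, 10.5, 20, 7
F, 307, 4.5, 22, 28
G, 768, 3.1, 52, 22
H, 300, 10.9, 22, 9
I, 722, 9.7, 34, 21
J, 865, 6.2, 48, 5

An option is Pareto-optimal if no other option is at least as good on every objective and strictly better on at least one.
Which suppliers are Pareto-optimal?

A, B, D, E, F, G, H, I, J

A: not dominated.
B: not dominated (best unit cost).
C: dominated by A (capacity 617≥605, defect rate 1.2≤9.1, unit cost 41≤56, lead time 8≤28).
D: not dominated (best defect rate).
E: not dominated.
F: not dominated.
G: not dominated.
H: not dominated.
I: not dominated.
J: not dominated (best capacity).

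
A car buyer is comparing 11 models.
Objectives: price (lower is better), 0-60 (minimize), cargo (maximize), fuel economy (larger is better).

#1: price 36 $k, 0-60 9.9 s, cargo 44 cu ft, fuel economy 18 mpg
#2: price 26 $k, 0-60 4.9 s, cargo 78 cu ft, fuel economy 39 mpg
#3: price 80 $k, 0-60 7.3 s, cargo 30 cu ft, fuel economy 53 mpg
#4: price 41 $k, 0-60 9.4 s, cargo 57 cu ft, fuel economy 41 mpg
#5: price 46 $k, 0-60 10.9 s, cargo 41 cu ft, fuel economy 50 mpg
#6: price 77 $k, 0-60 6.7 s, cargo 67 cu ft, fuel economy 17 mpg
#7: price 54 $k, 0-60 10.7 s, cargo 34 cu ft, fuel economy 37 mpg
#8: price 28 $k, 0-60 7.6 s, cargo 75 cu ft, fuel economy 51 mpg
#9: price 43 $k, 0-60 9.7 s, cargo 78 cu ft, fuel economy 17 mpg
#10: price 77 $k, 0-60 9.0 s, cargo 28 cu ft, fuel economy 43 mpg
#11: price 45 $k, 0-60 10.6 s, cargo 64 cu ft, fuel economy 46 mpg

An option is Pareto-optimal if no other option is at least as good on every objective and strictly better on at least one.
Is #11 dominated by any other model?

Yes

#8 vs #11: price 28≤45, 0-60 7.6≤10.6, cargo 75≥64, fuel economy 51≥46 — #8 is at least as good on every objective and strictly better on at least one, so #8 dominates #11.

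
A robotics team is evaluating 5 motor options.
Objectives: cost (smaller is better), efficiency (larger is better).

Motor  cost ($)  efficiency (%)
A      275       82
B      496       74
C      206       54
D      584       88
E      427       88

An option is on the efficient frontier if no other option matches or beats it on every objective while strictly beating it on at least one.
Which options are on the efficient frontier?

A: not dominated.
B: dominated by A (cost 275≤496, efficiency 82≥74).
C: not dominated (best cost).
D: dominated by E (cost 427≤584, efficiency 88≥88).
E: not dominated.

A, C, E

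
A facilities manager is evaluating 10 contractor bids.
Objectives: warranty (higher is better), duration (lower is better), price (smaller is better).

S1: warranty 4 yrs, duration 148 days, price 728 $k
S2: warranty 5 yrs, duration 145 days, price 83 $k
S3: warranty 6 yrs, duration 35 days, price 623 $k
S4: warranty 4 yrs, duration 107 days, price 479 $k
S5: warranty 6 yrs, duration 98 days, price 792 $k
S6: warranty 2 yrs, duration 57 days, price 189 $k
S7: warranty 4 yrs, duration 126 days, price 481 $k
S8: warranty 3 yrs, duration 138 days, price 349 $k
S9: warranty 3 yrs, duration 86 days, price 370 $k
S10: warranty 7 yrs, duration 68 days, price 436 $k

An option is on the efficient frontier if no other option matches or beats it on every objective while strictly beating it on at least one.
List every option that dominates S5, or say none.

S3: warranty 6≥6, duration 35≤98, price 623≤792 — dominates S5.
S10: warranty 7≥6, duration 68≤98, price 436≤792 — dominates S5.
Others (S1, S2, S4, S6, S7, S8, S9) are each worse than S5 on at least one objective.

S3, S10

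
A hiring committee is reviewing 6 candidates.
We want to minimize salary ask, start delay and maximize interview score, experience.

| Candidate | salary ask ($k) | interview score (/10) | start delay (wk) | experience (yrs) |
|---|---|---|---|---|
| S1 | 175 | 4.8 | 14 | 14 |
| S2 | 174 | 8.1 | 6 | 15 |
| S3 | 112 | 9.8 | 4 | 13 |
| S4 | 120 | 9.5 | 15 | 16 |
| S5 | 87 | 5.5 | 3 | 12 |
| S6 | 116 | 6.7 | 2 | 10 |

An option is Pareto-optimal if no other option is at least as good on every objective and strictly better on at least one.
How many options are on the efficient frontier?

S1: dominated by S2 (salary ask 174≤175, interview score 8.1≥4.8, start delay 6≤14, experience 15≥14).
S2: not dominated.
S3: not dominated (best interview score).
S4: not dominated (best experience).
S5: not dominated (best salary ask).
S6: not dominated (best start delay).
Pareto-optimal: S2, S3, S4, S5, S6 → 5.

5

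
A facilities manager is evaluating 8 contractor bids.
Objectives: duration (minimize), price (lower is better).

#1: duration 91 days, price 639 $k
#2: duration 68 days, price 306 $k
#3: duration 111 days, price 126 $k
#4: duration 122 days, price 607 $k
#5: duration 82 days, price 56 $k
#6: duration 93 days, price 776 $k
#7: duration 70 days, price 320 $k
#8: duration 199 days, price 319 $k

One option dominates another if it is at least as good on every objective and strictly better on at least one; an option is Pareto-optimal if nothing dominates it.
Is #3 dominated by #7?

#7 vs #3: #7 is worse on price (320 vs 126), so it does not dominate #3.

No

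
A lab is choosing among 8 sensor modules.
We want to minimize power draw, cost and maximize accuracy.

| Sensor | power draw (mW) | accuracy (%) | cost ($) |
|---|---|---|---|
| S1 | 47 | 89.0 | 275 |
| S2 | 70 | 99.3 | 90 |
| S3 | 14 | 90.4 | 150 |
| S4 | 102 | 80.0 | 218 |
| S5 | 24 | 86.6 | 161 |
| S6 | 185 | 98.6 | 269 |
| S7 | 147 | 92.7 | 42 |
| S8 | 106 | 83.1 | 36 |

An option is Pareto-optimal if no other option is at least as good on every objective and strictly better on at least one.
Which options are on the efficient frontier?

S2, S3, S7, S8

S1: dominated by S3 (power draw 14≤47, accuracy 90.4≥89.0, cost 150≤275).
S2: not dominated (best accuracy).
S3: not dominated (best power draw).
S4: dominated by S2 (power draw 70≤102, accuracy 99.3≥80.0, cost 90≤218).
S5: dominated by S3 (power draw 14≤24, accuracy 90.4≥86.6, cost 150≤161).
S6: dominated by S2 (power draw 70≤185, accuracy 99.3≥98.6, cost 90≤269).
S7: not dominated.
S8: not dominated (best cost).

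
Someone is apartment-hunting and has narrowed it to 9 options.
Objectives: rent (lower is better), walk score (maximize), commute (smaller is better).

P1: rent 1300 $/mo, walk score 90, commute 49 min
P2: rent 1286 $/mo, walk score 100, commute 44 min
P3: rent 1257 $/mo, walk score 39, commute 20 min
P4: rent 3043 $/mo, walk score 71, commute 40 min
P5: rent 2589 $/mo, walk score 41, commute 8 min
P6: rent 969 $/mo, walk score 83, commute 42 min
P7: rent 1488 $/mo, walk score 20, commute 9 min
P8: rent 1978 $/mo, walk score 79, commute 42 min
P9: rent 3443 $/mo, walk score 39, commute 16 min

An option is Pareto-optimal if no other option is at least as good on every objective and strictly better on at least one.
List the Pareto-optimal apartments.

P2, P3, P4, P5, P6, P7

P1: dominated by P2 (rent 1286≤1300, walk score 100≥90, commute 44≤49).
P2: not dominated (best walk score).
P3: not dominated.
P4: not dominated.
P5: not dominated (best commute).
P6: not dominated (best rent).
P7: not dominated.
P8: dominated by P6 (rent 969≤1978, walk score 83≥79, commute 42≤42).
P9: dominated by P5 (rent 2589≤3443, walk score 41≥39, commute 8≤16).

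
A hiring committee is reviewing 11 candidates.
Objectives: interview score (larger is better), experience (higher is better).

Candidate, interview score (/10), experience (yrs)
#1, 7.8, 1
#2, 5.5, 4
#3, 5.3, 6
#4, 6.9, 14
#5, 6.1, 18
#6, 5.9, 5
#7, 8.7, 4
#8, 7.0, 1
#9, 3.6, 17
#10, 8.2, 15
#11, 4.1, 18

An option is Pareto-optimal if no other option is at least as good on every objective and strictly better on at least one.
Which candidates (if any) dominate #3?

#4: interview score 6.9≥5.3, experience 14≥6 — dominates #3.
#5: interview score 6.1≥5.3, experience 18≥6 — dominates #3.
#10: interview score 8.2≥5.3, experience 15≥6 — dominates #3.
Others (#1, #2, #6, #7, #8, #9, #11) are each worse than #3 on at least one objective.

#4, #5, #10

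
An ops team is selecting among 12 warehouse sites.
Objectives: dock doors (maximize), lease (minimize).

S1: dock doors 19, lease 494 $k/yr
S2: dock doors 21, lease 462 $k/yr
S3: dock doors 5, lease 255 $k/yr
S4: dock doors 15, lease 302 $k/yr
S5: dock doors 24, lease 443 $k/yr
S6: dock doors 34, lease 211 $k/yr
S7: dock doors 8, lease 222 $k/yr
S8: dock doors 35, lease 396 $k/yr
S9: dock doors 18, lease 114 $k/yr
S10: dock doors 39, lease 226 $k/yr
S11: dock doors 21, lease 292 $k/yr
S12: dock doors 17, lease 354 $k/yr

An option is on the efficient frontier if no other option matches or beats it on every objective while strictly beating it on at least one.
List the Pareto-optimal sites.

S6, S9, S10

S1: dominated by S2 (dock doors 21≥19, lease 462≤494).
S2: dominated by S5 (dock doors 24≥21, lease 443≤462).
S3: dominated by S6 (dock doors 34≥5, lease 211≤255).
S4: dominated by S6 (dock doors 34≥15, lease 211≤302).
S5: dominated by S6 (dock doors 34≥24, lease 211≤443).
S6: not dominated.
S7: dominated by S6 (dock doors 34≥8, lease 211≤222).
S8: dominated by S10 (dock doors 39≥35, lease 226≤396).
S9: not dominated (best lease).
S10: not dominated (best dock doors).
S11: dominated by S6 (dock doors 34≥21, lease 211≤292).
S12: dominated by S6 (dock doors 34≥17, lease 211≤354).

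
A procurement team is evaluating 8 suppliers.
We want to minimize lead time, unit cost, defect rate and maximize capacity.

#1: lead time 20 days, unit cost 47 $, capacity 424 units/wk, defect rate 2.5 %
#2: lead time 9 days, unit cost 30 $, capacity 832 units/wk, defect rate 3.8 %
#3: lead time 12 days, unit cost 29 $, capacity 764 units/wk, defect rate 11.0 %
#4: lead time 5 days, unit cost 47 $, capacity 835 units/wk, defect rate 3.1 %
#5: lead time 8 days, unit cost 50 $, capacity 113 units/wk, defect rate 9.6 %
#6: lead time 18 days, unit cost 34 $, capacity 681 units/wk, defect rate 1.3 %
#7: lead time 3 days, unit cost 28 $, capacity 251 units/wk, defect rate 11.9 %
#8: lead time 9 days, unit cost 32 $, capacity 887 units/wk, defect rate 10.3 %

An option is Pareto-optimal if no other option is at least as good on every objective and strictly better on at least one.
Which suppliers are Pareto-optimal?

#1: dominated by #6 (lead time 18≤20, unit cost 34≤47, capacity 681≥424, defect rate 1.3≤2.5).
#2: not dominated.
#3: not dominated.
#4: not dominated.
#5: dominated by #4 (lead time 5≤8, unit cost 47≤50, capacity 835≥113, defect rate 3.1≤9.6).
#6: not dominated (best defect rate).
#7: not dominated (best lead time).
#8: not dominated (best capacity).

#2, #3, #4, #6, #7, #8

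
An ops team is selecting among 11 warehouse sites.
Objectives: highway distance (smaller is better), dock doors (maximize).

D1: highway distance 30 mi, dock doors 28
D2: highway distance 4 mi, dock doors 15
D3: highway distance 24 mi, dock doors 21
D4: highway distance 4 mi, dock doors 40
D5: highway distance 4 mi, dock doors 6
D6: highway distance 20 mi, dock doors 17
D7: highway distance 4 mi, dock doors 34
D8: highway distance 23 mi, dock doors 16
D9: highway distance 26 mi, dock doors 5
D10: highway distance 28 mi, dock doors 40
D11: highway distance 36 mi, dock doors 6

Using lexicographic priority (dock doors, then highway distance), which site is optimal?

First maximize dock doors: best is 40, kept {D4, D10}.
Then minimize highway distance: best is 4, kept {D4}.

D4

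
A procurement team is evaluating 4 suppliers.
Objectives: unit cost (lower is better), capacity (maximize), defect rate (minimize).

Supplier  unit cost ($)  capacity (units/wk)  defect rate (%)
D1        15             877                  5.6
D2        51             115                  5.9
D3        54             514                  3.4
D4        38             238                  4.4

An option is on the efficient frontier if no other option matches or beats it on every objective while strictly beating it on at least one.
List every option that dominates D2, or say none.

D1: unit cost 15≤51, capacity 877≥115, defect rate 5.6≤5.9 — dominates D2.
D4: unit cost 38≤51, capacity 238≥115, defect rate 4.4≤5.9 — dominates D2.
Others (D3) are each worse than D2 on at least one objective.

D1, D4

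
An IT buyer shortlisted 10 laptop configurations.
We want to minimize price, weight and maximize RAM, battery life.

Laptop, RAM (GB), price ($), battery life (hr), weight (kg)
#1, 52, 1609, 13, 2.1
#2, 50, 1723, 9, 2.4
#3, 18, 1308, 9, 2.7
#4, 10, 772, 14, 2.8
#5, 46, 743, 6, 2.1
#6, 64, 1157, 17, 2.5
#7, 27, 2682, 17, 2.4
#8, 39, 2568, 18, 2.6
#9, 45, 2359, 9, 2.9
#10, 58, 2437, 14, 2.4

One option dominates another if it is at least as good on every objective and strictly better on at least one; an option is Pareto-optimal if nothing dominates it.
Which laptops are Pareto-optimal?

#1: not dominated.
#2: dominated by #1 (RAM 52≥50, price 1609≤1723, battery life 13≥9, weight 2.1≤2.4).
#3: dominated by #6 (RAM 64≥18, price 1157≤1308, battery life 17≥9, weight 2.5≤2.7).
#4: not dominated.
#5: not dominated (best price).
#6: not dominated (best RAM).
#7: not dominated.
#8: not dominated (best battery life).
#9: dominated by #1 (RAM 52≥45, price 1609≤2359, battery life 13≥9, weight 2.1≤2.9).
#10: not dominated.

#1, #4, #5, #6, #7, #8, #10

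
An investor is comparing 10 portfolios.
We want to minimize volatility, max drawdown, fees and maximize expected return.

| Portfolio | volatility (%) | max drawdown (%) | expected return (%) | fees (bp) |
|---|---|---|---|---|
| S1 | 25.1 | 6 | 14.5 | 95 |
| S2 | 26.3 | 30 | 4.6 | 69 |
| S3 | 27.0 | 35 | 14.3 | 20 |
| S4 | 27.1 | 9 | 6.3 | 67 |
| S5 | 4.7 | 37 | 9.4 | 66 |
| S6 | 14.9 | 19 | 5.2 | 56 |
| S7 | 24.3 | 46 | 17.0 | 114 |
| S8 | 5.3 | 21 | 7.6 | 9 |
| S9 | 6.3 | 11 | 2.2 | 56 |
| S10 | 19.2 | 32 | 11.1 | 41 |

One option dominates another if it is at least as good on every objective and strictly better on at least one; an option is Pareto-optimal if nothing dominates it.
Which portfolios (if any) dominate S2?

S6, S8

S6: volatility 14.9≤26.3, max drawdown 19≤30, expected return 5.2≥4.6, fees 56≤69 — dominates S2.
S8: volatility 5.3≤26.3, max drawdown 21≤30, expected return 7.6≥4.6, fees 9≤69 — dominates S2.
Others (S1, S3, S4, S5, S7, S9, S10) are each worse than S2 on at least one objective.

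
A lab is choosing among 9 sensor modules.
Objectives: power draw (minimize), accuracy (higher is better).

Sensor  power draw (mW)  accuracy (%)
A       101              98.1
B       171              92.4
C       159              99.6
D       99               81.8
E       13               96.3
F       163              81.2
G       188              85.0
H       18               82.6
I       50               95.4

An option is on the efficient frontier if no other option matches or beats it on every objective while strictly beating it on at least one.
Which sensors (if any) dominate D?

E, H, I

E: power draw 13≤99, accuracy 96.3≥81.8 — dominates D.
H: power draw 18≤99, accuracy 82.6≥81.8 — dominates D.
I: power draw 50≤99, accuracy 95.4≥81.8 — dominates D.
Others (A, B, C, F, G) are each worse than D on at least one objective.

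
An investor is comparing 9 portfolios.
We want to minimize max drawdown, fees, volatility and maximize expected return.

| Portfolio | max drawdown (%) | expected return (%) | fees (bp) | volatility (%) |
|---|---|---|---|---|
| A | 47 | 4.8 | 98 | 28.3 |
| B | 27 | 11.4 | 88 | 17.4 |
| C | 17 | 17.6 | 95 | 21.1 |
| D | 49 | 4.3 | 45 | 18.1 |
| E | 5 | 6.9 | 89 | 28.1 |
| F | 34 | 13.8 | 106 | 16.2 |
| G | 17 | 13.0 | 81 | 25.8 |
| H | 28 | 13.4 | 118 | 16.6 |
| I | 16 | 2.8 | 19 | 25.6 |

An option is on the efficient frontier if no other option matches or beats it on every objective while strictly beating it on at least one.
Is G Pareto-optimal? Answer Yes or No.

A: worse on max drawdown (47 vs 17).
B: worse on max drawdown (27 vs 17).
C: worse on fees (95 vs 81).
D: worse on max drawdown (49 vs 17).
E: worse on expected return (6.9 vs 13.0).
F: worse on max drawdown (34 vs 17).
H: worse on max drawdown (28 vs 17).
I: worse on expected return (2.8 vs 13.0).
No option is at least as good as G on every objective and strictly better on one.

Yes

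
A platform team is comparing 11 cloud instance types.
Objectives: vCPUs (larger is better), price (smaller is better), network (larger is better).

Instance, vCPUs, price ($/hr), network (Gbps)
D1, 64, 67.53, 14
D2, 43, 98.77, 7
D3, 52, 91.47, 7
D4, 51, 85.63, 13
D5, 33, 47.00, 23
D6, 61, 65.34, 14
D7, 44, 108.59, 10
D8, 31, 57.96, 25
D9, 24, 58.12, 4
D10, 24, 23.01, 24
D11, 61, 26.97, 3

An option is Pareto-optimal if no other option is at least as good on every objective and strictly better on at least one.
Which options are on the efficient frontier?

D1, D5, D6, D8, D10, D11

D1: not dominated (best vCPUs).
D2: dominated by D1 (vCPUs 64≥43, price 67.53≤98.77, network 14≥7).
D3: dominated by D1 (vCPUs 64≥52, price 67.53≤91.47, network 14≥7).
D4: dominated by D1 (vCPUs 64≥51, price 67.53≤85.63, network 14≥13).
D5: not dominated.
D6: not dominated.
D7: dominated by D1 (vCPUs 64≥44, price 67.53≤108.59, network 14≥10).
D8: not dominated (best network).
D9: dominated by D5 (vCPUs 33≥24, price 47.00≤58.12, network 23≥4).
D10: not dominated (best price).
D11: not dominated.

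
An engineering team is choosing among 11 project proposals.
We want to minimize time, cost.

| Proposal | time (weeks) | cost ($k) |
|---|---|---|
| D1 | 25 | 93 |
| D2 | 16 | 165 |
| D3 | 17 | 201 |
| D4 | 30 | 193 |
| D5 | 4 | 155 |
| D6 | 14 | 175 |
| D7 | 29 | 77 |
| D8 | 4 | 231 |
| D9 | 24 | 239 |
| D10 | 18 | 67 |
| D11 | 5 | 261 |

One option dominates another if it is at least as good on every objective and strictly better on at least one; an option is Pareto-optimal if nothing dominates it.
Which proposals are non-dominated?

D1: dominated by D10 (time 18≤25, cost 67≤93).
D2: dominated by D5 (time 4≤16, cost 155≤165).
D3: dominated by D2 (time 16≤17, cost 165≤201).
D4: dominated by D1 (time 25≤30, cost 93≤193).
D5: not dominated.
D6: dominated by D5 (time 4≤14, cost 155≤175).
D7: dominated by D10 (time 18≤29, cost 67≤77).
D8: dominated by D5 (time 4≤4, cost 155≤231).
D9: dominated by D2 (time 16≤24, cost 165≤239).
D10: not dominated (best cost).
D11: dominated by D5 (time 4≤5, cost 155≤261).

D5, D10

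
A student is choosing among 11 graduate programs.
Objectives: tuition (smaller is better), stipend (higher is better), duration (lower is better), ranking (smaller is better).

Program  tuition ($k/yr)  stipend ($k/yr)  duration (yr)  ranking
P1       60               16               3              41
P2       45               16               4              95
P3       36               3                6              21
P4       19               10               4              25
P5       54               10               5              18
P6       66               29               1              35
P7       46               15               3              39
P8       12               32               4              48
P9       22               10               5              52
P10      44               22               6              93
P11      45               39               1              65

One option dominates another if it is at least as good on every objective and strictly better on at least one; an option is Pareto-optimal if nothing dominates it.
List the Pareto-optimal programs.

P1: not dominated.
P2: dominated by P8 (tuition 12≤45, stipend 32≥16, duration 4≤4, ranking 48≤95).
P3: not dominated.
P4: not dominated.
P5: not dominated (best ranking).
P6: not dominated.
P7: not dominated.
P8: not dominated (best tuition).
P9: dominated by P4 (tuition 19≤22, stipend 10≥10, duration 4≤5, ranking 25≤52).
P10: dominated by P8 (tuition 12≤44, stipend 32≥22, duration 4≤6, ranking 48≤93).
P11: not dominated (best stipend).

P1, P3, P4, P5, P6, P7, P8, P11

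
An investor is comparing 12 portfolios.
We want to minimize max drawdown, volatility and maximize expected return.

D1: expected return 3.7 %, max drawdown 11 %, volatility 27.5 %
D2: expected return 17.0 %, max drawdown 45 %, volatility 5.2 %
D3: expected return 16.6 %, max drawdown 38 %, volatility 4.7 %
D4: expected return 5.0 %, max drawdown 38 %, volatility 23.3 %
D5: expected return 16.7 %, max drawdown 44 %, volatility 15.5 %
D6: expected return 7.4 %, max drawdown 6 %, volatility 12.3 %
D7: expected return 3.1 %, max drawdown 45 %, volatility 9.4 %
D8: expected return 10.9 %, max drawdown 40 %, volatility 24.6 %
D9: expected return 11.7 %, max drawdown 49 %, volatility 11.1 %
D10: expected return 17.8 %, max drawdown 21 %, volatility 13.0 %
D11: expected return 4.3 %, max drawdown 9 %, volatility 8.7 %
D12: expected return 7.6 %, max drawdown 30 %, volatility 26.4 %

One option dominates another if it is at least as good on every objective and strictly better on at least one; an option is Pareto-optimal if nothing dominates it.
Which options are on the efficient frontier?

D1: dominated by D6 (expected return 7.4≥3.7, max drawdown 6≤11, volatility 12.3≤27.5).
D2: not dominated.
D3: not dominated (best volatility).
D4: dominated by D3 (expected return 16.6≥5.0, max drawdown 38≤38, volatility 4.7≤23.3).
D5: dominated by D10 (expected return 17.8≥16.7, max drawdown 21≤44, volatility 13.0≤15.5).
D6: not dominated (best max drawdown).
D7: dominated by D2 (expected return 17.0≥3.1, max drawdown 45≤45, volatility 5.2≤9.4).
D8: dominated by D3 (expected return 16.6≥10.9, max drawdown 38≤40, volatility 4.7≤24.6).
D9: dominated by D2 (expected return 17.0≥11.7, max drawdown 45≤49, volatility 5.2≤11.1).
D10: not dominated (best expected return).
D11: not dominated.
D12: dominated by D10 (expected return 17.8≥7.6, max drawdown 21≤30, volatility 13.0≤26.4).

D2, D3, D6, D10, D11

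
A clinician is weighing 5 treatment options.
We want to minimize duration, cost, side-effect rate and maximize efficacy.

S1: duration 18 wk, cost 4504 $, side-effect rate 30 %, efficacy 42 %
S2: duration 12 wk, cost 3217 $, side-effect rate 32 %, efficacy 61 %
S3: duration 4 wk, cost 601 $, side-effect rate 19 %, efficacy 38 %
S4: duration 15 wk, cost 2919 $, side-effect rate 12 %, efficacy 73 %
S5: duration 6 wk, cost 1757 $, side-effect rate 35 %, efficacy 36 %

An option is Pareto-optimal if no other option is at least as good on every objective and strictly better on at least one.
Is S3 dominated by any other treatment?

No

S1: worse on duration (18 vs 4).
S2: worse on duration (12 vs 4).
S4: worse on duration (15 vs 4).
S5: worse on duration (6 vs 4).
No option is at least as good as S3 on every objective and strictly better on one.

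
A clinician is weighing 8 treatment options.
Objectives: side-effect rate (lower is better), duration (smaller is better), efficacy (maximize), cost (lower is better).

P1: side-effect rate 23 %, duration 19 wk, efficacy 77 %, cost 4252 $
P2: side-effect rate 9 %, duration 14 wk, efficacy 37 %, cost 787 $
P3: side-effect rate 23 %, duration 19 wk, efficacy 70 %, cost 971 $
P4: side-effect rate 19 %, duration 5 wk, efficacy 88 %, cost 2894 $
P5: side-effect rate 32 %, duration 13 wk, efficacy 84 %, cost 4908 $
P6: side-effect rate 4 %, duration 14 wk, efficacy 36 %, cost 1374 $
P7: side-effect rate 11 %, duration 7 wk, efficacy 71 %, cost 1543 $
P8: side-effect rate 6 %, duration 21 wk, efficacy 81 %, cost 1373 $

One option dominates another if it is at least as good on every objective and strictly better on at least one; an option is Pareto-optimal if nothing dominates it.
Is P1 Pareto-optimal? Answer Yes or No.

No

P4 vs P1: side-effect rate 19≤23, duration 5≤19, efficacy 88≥77, cost 2894≤4252 — P4 is at least as good on every objective and strictly better on at least one, so P4 dominates P1.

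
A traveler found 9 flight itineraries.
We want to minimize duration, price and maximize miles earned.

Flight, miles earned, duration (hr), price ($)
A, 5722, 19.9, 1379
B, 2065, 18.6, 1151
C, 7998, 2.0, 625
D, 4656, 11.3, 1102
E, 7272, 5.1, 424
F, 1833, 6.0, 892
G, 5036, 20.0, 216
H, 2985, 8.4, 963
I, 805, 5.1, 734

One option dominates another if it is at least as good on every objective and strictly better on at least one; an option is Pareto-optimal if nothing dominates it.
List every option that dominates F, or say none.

C, E

C: miles earned 7998≥1833, duration 2.0≤6.0, price 625≤892 — dominates F.
E: miles earned 7272≥1833, duration 5.1≤6.0, price 424≤892 — dominates F.
Others (A, B, D, G, H, I) are each worse than F on at least one objective.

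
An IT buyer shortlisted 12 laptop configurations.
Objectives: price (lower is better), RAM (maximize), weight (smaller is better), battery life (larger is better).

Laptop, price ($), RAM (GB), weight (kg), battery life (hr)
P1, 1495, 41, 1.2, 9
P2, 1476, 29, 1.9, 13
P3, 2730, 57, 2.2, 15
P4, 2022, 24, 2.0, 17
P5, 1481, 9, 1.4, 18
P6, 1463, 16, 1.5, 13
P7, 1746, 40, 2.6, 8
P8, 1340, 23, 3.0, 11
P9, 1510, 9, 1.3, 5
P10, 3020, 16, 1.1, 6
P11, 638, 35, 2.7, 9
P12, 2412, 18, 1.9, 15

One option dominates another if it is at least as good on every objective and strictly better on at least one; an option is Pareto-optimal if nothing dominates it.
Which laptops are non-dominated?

P1, P2, P3, P4, P5, P6, P8, P10, P11, P12

P1: not dominated.
P2: not dominated.
P3: not dominated (best RAM).
P4: not dominated.
P5: not dominated (best battery life).
P6: not dominated.
P7: dominated by P1 (price 1495≤1746, RAM 41≥40, weight 1.2≤2.6, battery life 9≥8).
P8: not dominated.
P9: dominated by P1 (price 1495≤1510, RAM 41≥9, weight 1.2≤1.3, battery life 9≥5).
P10: not dominated (best weight).
P11: not dominated (best price).
P12: not dominated.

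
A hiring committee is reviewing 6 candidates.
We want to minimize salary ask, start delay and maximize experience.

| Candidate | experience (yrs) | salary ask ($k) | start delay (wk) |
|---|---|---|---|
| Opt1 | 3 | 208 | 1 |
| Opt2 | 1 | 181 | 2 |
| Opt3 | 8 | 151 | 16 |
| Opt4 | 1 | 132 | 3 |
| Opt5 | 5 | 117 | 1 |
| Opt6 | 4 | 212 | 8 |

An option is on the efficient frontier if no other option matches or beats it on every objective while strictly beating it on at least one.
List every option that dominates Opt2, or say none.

Opt5: experience 5≥1, salary ask 117≤181, start delay 1≤2 — dominates Opt2.
Others (Opt1, Opt3, Opt4, Opt6) are each worse than Opt2 on at least one objective.

Opt5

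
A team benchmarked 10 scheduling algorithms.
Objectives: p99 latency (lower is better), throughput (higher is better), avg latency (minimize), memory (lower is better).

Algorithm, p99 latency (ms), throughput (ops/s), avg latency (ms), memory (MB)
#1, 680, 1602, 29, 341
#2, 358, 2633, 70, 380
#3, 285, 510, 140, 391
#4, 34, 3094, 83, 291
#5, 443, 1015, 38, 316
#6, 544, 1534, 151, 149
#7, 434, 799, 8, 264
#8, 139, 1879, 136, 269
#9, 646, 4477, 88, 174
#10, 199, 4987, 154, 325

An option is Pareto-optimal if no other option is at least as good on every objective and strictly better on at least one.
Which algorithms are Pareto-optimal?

#1: not dominated.
#2: not dominated.
#3: dominated by #4 (p99 latency 34≤285, throughput 3094≥510, avg latency 83≤140, memory 291≤391).
#4: not dominated (best p99 latency).
#5: not dominated.
#6: not dominated (best memory).
#7: not dominated (best avg latency).
#8: not dominated.
#9: not dominated.
#10: not dominated (best throughput).

#1, #2, #4, #5, #6, #7, #8, #9, #10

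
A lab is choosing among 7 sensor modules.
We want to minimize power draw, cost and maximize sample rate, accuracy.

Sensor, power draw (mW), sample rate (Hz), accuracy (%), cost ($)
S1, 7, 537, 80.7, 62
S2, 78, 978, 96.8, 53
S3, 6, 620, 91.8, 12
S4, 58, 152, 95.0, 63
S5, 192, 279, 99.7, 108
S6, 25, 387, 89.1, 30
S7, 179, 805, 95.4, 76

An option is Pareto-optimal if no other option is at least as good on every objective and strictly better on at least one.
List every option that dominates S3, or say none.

none

S1: worse on power draw (7 vs 6).
S2: worse on power draw (78 vs 6).
S4: worse on power draw (58 vs 6).
S5: worse on power draw (192 vs 6).
S6: worse on power draw (25 vs 6).
S7: worse on power draw (179 vs 6).
No option dominates S3.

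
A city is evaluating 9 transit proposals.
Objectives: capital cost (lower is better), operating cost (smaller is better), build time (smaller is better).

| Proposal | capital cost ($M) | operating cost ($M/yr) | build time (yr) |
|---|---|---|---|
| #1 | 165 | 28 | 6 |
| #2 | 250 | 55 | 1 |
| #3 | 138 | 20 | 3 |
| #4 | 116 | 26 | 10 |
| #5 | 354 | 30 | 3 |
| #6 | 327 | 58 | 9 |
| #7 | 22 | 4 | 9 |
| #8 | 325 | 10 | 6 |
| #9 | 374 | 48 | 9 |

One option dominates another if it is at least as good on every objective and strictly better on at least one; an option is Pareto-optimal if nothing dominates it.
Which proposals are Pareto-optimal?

#1: dominated by #3 (capital cost 138≤165, operating cost 20≤28, build time 3≤6).
#2: not dominated (best build time).
#3: not dominated.
#4: dominated by #7 (capital cost 22≤116, operating cost 4≤26, build time 9≤10).
#5: dominated by #3 (capital cost 138≤354, operating cost 20≤30, build time 3≤3).
#6: dominated by #1 (capital cost 165≤327, operating cost 28≤58, build time 6≤9).
#7: not dominated (best capital cost).
#8: not dominated.
#9: dominated by #1 (capital cost 165≤374, operating cost 28≤48, build time 6≤9).

#2, #3, #7, #8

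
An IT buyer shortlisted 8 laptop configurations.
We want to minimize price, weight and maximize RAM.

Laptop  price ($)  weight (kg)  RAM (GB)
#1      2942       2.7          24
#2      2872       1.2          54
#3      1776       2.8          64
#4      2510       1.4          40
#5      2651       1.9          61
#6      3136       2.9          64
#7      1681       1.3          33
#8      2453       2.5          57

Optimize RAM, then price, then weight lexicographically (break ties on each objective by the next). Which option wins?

First maximize RAM: best is 64, kept {#3, #6}.
Then minimize price: best is 1776, kept {#3}.

#3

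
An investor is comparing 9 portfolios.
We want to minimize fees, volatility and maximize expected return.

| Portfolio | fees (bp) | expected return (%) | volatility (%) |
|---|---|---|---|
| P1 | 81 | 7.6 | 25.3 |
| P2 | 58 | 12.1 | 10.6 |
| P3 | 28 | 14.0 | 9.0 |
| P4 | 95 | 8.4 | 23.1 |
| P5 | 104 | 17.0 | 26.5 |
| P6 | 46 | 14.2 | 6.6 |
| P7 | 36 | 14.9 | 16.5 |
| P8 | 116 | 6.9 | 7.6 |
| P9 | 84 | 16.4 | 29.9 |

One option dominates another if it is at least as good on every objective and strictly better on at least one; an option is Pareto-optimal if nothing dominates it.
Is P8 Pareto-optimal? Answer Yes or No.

P6 vs P8: fees 46≤116, expected return 14.2≥6.9, volatility 6.6≤7.6 — P6 is at least as good on every objective and strictly better on at least one, so P6 dominates P8.

No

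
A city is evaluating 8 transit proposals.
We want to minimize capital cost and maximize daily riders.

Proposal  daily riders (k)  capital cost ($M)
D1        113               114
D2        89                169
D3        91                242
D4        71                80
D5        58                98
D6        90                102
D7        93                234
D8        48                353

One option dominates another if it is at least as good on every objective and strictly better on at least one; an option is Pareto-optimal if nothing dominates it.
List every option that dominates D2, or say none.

D1: daily riders 113≥89, capital cost 114≤169 — dominates D2.
D6: daily riders 90≥89, capital cost 102≤169 — dominates D2.
Others (D3, D4, D5, D7, D8) are each worse than D2 on at least one objective.

D1, D6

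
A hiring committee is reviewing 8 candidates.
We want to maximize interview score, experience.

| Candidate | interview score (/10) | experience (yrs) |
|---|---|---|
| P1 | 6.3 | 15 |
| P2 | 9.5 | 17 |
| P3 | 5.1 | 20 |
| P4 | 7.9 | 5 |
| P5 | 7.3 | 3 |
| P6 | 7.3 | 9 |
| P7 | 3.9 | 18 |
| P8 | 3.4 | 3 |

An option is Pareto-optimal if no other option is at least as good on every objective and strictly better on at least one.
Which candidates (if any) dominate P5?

P2: interview score 9.5≥7.3, experience 17≥3 — dominates P5.
P4: interview score 7.9≥7.3, experience 5≥3 — dominates P5.
P6: interview score 7.3≥7.3, experience 9≥3 — dominates P5.
Others (P1, P3, P7, P8) are each worse than P5 on at least one objective.

P2, P4, P6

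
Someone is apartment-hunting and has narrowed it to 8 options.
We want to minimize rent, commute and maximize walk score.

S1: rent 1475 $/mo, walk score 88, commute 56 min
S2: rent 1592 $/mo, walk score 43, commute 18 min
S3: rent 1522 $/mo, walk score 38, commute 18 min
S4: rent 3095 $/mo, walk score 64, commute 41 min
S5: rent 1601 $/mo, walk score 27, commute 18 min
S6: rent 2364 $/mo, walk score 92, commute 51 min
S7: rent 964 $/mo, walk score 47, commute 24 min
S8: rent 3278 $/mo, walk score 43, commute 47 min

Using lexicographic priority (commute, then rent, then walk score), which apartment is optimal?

S3

First minimize commute: best is 18, kept {S2, S3, S5}.
Then minimize rent: best is 1522, kept {S3}.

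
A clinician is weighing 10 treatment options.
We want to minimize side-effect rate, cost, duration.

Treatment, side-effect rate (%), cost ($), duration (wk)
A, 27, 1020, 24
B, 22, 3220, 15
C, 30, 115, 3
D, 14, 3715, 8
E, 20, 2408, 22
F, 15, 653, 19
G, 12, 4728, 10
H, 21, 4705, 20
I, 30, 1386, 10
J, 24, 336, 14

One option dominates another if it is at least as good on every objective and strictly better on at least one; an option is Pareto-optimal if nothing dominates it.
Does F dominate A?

Yes

F vs A: side-effect rate 15≤27, cost 653≤1020, duration 19≤24 — F is at least as good on every objective with at least one strict improvement.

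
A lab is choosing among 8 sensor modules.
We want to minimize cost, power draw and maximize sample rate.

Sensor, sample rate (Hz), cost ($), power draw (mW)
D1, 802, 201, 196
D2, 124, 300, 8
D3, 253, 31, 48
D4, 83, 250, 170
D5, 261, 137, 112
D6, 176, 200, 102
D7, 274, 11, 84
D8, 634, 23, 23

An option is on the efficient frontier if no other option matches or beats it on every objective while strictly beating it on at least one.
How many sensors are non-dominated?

4

D1: not dominated (best sample rate).
D2: not dominated (best power draw).
D3: dominated by D8 (sample rate 634≥253, cost 23≤31, power draw 23≤48).
D4: dominated by D3 (sample rate 253≥83, cost 31≤250, power draw 48≤170).
D5: dominated by D7 (sample rate 274≥261, cost 11≤137, power draw 84≤112).
D6: dominated by D3 (sample rate 253≥176, cost 31≤200, power draw 48≤102).
D7: not dominated (best cost).
D8: not dominated.
Pareto-optimal: D1, D2, D7, D8 → 4.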